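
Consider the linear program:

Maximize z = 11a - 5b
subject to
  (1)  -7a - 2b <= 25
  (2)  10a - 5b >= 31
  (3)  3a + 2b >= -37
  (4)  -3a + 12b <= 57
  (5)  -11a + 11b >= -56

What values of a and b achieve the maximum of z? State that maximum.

a = 433/33, b = 265/33, maximum z = 1146/11

Extreme points and z = 11a - 5b:
  (219/35, 221/35) → z = 1304/35
  (61/55, -219/55) → z = 1766/55
  (433/33, 265/33) → z = 1146/11

At the optimal vertex, -3a + 12b = 57 and -11a + 11b = -56.
Solving simultaneously gives a = 433/33, b = 265/33.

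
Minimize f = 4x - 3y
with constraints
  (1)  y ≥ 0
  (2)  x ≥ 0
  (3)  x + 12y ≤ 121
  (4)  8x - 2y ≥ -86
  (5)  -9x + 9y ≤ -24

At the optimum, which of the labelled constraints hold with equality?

Corner points and f = 4x - 3y:
  (121, 0) → f = 484
  (8/3, 0) → f = 32/3
  (153/13, 355/39) → f = 257/13

The minimum is at (8/3, 0). Substituting into each constraint, equality holds for (1) and (5); the remaining constraints have slack.

(1) and (5)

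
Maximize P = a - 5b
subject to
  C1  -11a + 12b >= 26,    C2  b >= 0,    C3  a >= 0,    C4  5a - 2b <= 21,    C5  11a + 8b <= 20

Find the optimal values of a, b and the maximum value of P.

Extreme points and P = a - 5b:
  (0, 13/6) → P = -65/6
  (8/55, 23/10) → P = -1249/110
  (0, 5/2) → P = -25/2

a = 0, b = 13/6, maximum P = -65/6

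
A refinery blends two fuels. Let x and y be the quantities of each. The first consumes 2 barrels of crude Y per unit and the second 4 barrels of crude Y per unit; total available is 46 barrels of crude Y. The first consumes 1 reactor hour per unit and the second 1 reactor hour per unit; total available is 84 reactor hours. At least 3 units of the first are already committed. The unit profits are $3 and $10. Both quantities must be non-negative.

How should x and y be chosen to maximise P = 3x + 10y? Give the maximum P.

x = 3, y = 10, maximum P = 109

Extreme points and P = 3x + 10y:
  (23, 0) → P = 69
  (3, 0) → P = 9
  (3, 10) → P = 109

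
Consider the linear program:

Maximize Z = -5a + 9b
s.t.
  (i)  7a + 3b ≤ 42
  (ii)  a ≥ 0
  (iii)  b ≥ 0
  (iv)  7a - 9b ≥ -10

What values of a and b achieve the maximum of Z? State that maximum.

Extreme points and Z = -5a + 9b:
  (6, 0) → Z = -30
  (29/7, 13/3) → Z = 128/7
  (0, 0) → Z = 0
  (0, 10/9) → Z = 10

a = 29/7, b = 13/3, maximum Z = 128/7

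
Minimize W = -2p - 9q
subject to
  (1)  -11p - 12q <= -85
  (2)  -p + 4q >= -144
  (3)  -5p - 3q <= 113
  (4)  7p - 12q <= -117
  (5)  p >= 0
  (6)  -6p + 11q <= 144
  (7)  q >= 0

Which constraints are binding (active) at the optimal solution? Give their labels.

Extreme points and W = -2p - 9q:
  (0, 39/4) → W = -351/4
  (441/5, 306/5) → W = -3636/5
  (0, 144/11) → W = -1296/11

The minimum is at (441/5, 306/5). Substituting into each constraint, equality holds for (4) and (6); the remaining constraints have slack.

(4) and (6)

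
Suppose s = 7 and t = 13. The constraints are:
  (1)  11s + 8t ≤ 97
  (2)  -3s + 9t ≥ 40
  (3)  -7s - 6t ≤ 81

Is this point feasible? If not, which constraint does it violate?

not feasible — violates (1)

Constraint (1): 11s + 8t = 181, which is not ≤ 97. All other constraints are satisfied.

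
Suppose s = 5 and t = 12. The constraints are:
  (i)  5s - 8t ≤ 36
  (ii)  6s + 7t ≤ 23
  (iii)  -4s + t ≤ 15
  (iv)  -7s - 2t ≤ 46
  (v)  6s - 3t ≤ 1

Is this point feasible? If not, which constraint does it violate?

Constraint (ii): 6s + 7t = 114, which is not ≤ 23. All other constraints are satisfied.

not feasible — violates (ii)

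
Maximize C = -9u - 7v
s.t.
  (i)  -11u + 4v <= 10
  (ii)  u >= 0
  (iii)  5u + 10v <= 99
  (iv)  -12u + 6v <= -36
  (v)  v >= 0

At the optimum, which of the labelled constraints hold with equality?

(iv) and (v)

Feasible corners and C = -9u - 7v:
  (159/25, 168/25) → C = -2607/25
  (99/5, 0) → C = -891/5
  (3, 0) → C = -27

The maximum is at (3, 0). Substituting into each constraint, equality holds for (iv) and (v); the remaining constraints have slack.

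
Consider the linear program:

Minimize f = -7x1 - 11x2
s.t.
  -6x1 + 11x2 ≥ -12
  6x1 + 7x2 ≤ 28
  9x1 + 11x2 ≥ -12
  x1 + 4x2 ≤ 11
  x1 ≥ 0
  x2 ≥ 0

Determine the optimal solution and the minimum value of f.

x1 = 35/17, x2 = 38/17, minimum f = -39

Corner points and f = -7x1 - 11x2:
  (98/27, 8/9) → f = -950/27
  (2, 0) → f = -14
  (35/17, 38/17) → f = -39
  (0, 11/4) → f = -121/4
  (0, 0) → f = 0

The optimum lies where 6x1 + 7x2 = 28 and x1 + 4x2 = 11.
Solving simultaneously gives x1 = 35/17, x2 = 38/17.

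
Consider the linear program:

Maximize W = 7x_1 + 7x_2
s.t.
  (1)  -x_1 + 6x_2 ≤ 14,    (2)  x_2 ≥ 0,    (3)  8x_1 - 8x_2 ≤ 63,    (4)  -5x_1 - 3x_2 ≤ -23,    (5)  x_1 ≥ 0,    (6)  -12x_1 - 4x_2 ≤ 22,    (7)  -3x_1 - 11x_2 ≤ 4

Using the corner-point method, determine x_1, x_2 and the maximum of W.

The optimum lies where -x_1 + 6x_2 = 14 and 8x_1 - 8x_2 = 63.
Solving simultaneously gives x_1 = 49/4, x_2 = 35/8.

x_1 = 49/4, x_2 = 35/8, maximum W = 931/8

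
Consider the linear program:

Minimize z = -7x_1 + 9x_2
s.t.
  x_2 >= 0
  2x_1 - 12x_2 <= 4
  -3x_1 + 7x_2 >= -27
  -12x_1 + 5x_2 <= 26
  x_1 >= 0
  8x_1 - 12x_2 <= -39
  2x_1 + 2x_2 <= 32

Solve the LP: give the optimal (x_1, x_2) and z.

x_1 = 153/20, x_2 = 167/20, minimum z = 108/5

Feasible corners and z = -7x_1 + 9x_2:
  (0, 26/5) → z = 234/5
  (54/17, 218/17) → z = 1584/17
  (0, 13/4) → z = 117/4
  (153/20, 167/20) → z = 108/5

At the optimal vertex, 8x_1 - 12x_2 = -39 and 2x_1 + 2x_2 = 32.
Solving simultaneously gives x_1 = 153/20, x_2 = 167/20.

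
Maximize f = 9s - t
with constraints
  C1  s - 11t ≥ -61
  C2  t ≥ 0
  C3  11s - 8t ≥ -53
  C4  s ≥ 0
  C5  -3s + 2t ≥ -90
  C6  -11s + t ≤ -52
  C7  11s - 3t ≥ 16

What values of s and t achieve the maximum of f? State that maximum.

Corner points and f = 9s - t:
  (1112/31, 273/31) → f = 9735/31
  (211/40, 241/40) → f = 829/20
  (30, 0) → f = 270
  (52/11, 0) → f = 468/11

The binding constraints are s - 11t = -61 and -3s + 2t = -90.
Solving simultaneously gives s = 1112/31, t = 273/31.

s = 1112/31, t = 273/31, maximum f = 9735/31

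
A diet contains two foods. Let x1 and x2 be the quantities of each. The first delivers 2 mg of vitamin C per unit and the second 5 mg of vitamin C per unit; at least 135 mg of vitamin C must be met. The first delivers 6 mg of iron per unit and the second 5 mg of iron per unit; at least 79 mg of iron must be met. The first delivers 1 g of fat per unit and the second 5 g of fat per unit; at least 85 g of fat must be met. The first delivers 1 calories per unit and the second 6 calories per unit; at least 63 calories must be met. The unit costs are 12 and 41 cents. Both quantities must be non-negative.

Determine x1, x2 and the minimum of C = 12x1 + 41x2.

x1 = 50, x2 = 7, minimum C = 887

Feasible corners and C = 12x1 + 41x2:
  (0, 27) → C = 1107
  (85, 0) → C = 1020
  (50, 7) → C = 887
The feasible region is unbounded (it extends along (0, 1), (1, 0)), but C strictly increases along every unbounded feasible direction, so there is no improving ray and the minimum is attained at a vertex.

At the optimal vertex, 2x1 + 5x2 = 135 and x1 + 5x2 = 85.
Solving simultaneously gives x1 = 50, x2 = 7.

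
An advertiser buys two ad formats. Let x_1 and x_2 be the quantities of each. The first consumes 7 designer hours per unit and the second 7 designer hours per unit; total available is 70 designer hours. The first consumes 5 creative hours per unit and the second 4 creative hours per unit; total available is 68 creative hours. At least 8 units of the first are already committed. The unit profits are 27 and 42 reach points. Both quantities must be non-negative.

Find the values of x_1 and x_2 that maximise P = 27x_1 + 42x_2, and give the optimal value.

Feasible corners and P = 27x_1 + 42x_2:
  (10, 0) → P = 270
  (8, 0) → P = 216
  (8, 2) → P = 300

At the optimal vertex, 7x_1 + 7x_2 = 70 and x_1 = 8.
Solving simultaneously gives x_1 = 8, x_2 = 2.

x_1 = 8, x_2 = 2, maximum P = 300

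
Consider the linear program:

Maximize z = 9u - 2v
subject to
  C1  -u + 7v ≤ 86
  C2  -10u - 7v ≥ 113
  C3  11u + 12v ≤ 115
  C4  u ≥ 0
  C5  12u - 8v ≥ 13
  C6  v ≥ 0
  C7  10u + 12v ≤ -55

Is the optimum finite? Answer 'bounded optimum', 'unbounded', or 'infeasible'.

The boundaries -10u - 7v = 113 and u = 0 meet at (0, -113/7), but that point violates v ≥ 0. Every candidate vertex is excluded by some other constraint, so the feasible region is empty.

infeasible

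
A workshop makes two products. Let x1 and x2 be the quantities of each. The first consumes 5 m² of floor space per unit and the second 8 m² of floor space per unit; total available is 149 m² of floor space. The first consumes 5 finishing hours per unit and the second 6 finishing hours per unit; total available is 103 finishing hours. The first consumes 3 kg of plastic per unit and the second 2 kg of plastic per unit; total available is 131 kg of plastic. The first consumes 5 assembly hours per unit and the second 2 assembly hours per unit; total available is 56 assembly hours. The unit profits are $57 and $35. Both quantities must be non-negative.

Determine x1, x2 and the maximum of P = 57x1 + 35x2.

Feasible corners and P = 57x1 + 35x2:
  (0, 0) → P = 0
  (0, 103/6) → P = 3605/6
  (56/5, 0) → P = 3192/5
  (13/2, 47/4) → P = 3127/4

x1 = 13/2, x2 = 47/4, maximum P = 3127/4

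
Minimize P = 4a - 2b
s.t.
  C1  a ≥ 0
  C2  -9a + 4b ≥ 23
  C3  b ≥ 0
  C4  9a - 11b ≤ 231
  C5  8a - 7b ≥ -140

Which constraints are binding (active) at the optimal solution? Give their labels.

Extreme points and P = 4a - 2b:
  (0, 23/4) → P = -23/2
  (0, 20) → P = -40
  (399/31, 1076/31) → P = -556/31

The minimum is at (0, 20). Substituting into each constraint, equality holds for C1 and C5; the remaining constraints have slack.

C1 and C5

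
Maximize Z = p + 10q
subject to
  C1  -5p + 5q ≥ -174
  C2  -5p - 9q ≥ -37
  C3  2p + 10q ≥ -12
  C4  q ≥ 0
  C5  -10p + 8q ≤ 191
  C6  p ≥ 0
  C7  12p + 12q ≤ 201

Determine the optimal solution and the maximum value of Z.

Corner points and Z = p + 10q:
  (37/5, 0) → Z = 37/5
  (0, 37/9) → Z = 370/9
  (0, 0) → Z = 0

p = 0, q = 37/9, maximum Z = 370/9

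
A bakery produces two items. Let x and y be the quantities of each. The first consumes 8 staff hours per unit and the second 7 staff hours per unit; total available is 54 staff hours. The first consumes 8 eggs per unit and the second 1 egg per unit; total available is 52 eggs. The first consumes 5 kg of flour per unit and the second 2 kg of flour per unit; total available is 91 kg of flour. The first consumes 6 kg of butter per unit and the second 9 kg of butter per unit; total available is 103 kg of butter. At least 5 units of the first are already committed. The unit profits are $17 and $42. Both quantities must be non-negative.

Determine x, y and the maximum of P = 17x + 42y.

x = 5, y = 2, maximum P = 169

Extreme points and P = 17x + 42y:
  (13/2, 0) → P = 221/2
  (5, 0) → P = 85
  (155/24, 1/3) → P = 2971/24
  (5, 2) → P = 169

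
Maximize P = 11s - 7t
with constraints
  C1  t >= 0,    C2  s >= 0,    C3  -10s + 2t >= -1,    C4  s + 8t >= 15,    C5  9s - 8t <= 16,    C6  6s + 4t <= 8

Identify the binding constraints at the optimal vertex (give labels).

Extreme points and P = 11s - 7t:
  (0, 15/8) → P = -105/8
  (0, 2) → P = -14
  (1/11, 41/22) → P = -265/22

The maximum is at (1/11, 41/22). Substituting into each constraint, equality holds for C4 and C6; the remaining constraints have slack.

C4 and C6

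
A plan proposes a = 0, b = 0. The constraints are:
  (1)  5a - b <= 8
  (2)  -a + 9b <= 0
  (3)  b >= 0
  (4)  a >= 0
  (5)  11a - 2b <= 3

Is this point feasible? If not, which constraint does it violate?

feasible

(1): 0 ≤ 8 ✓
(2): 0 ≤ 0 ✓
(3): 0 ≥ 0 ✓
(4): 0 ≥ 0 ✓
(5): 0 ≤ 3 ✓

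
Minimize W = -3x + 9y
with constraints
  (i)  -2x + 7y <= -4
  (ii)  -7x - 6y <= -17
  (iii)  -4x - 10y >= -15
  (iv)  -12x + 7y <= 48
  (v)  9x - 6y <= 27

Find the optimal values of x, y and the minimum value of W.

x = 11/4, y = -3/8, minimum W = -93/8

The optimum lies where -7x - 6y = -17 and 9x - 6y = 27.
Solving simultaneously gives x = 11/4, y = -3/8.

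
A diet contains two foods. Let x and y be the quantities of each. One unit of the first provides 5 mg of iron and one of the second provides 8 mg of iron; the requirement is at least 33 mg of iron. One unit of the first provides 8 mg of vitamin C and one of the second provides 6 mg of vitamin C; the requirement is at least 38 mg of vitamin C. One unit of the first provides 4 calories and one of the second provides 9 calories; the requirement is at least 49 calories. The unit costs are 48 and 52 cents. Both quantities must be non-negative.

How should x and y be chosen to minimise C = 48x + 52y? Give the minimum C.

Vertices and C = 48x + 52y:
  (0, 19/3) → C = 988/3
  (49/4, 0) → C = 588
  (1, 5) → C = 308
The feasible region is unbounded (it extends along (0, 1), (1, 0)), but C strictly increases along every unbounded feasible direction, so there is no improving ray and the minimum is attained at a vertex.

x = 1, y = 5, minimum C = 308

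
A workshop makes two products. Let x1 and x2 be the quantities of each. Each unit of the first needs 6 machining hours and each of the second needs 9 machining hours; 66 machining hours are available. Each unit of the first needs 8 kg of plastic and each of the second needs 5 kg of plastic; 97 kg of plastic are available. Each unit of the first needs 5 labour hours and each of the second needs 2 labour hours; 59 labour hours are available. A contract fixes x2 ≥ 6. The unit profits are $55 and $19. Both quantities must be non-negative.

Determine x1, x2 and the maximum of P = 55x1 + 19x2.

Extreme points and P = 55x1 + 19x2:
  (0, 22/3) → P = 418/3
  (0, 6) → P = 114
  (2, 6) → P = 224

The binding constraints are 6x1 + 9x2 = 66 and x2 = 6.
Solving simultaneously gives x1 = 2, x2 = 6.

x1 = 2, x2 = 6, maximum P = 224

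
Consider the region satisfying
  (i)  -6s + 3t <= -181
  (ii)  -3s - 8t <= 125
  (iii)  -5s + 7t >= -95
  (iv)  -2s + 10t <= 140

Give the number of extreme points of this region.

The feasible vertices (each the meet of two boundaries and inside every other half-plane) are:
  (982/27, 335/27)
  (1115/27, 601/27)
  (965/18, 445/18)

3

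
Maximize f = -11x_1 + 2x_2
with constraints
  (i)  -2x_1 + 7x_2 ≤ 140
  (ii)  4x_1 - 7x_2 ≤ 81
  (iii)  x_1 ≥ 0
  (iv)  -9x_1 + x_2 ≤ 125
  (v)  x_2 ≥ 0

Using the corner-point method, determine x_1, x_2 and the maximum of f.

Extreme points and f = -11x_1 + 2x_2:
  (221/2, 361/7) → f = -15573/14
  (0, 20) → f = 40
  (81/4, 0) → f = -891/4
  (0, 0) → f = 0

At the optimal vertex, -2x_1 + 7x_2 = 140 and x_1 = 0.
Solving simultaneously gives x_1 = 0, x_2 = 20.

x_1 = 0, x_2 = 20, maximum f = 40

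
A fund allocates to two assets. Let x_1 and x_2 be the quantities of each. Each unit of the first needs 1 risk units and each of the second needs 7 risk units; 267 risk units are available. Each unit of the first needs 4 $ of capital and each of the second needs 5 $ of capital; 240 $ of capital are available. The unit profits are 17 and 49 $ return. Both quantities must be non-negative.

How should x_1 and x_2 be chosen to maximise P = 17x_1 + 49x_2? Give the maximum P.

Vertices and P = 17x_1 + 49x_2:
  (0, 0) → P = 0
  (0, 267/7) → P = 1869
  (60, 0) → P = 1020
  (15, 36) → P = 2019

At the optimal vertex, x_1 + 7x_2 = 267 and 4x_1 + 5x_2 = 240.
Solving simultaneously gives x_1 = 15, x_2 = 36.

x_1 = 15, x_2 = 36, maximum P = 2019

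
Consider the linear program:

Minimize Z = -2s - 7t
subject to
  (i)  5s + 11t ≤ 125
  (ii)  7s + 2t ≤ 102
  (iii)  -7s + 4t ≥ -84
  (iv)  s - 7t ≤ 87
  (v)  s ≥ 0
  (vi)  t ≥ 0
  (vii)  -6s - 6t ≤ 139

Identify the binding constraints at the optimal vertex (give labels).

Extreme points and Z = -2s - 7t:
  (872/67, 365/67) → Z = -4299/67
  (0, 125/11) → Z = -875/11
  (96/7, 3) → Z = -339/7
  (12, 0) → Z = -24
  (0, 0) → Z = 0

The minimum is at (0, 125/11). Substituting into each constraint, equality holds for (i) and (v); the remaining constraints have slack.

(i) and (v)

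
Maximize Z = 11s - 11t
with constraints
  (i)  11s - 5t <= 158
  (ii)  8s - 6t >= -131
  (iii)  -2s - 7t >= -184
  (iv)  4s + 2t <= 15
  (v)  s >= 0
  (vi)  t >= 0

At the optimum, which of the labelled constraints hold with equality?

Vertices and Z = 11s - 11t:
  (0, 15/2) → Z = -165/2
  (15/4, 0) → Z = 165/4
  (0, 0) → Z = 0

The maximum is at (15/4, 0). Substituting into each constraint, equality holds for (iv) and (vi); the remaining constraints have slack.

(iv) and (vi)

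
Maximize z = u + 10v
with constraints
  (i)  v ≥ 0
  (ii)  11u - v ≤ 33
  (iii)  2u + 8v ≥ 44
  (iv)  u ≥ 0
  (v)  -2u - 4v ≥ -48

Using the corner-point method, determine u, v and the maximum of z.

Extreme points and z = u + 10v:
  (154/45, 209/45) → z = 748/15
  (90/23, 231/23) → z = 2400/23
  (0, 11/2) → z = 55
  (0, 12) → z = 120

u = 0, v = 12, maximum z = 120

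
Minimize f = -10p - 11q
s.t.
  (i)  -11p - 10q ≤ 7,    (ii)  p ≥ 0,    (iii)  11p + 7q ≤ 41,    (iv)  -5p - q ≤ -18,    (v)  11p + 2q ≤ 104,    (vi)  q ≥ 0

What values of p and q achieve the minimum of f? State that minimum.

p = 85/24, q = 7/24, minimum f = -309/8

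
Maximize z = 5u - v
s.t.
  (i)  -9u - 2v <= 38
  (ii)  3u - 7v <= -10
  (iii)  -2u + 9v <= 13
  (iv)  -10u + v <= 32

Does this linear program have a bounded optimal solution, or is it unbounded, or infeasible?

Corner points and z = 5u - v:
  (1/13, 19/13) → z = -14/13
  (-214/67, 4/67) → z = -1074/67
  (-25/8, 3/4) → z = -131/8
The feasible region has finitely many vertices and no improving ray; the maximum is -14/13 at (1/13, 19/13).

bounded optimum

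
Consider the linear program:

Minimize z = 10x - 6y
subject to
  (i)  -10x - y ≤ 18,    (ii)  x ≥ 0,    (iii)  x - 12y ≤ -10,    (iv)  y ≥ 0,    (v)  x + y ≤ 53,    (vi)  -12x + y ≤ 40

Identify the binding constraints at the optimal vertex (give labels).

(v) and (vi)

Feasible corners and z = 10x - 6y:
  (0, 5/6) → z = -5
  (0, 40) → z = -240
  (626/13, 63/13) → z = 5882/13
  (1, 52) → z = -302

The minimum is at (1, 52). Substituting into each constraint, equality holds for (v) and (vi); the remaining constraints have slack.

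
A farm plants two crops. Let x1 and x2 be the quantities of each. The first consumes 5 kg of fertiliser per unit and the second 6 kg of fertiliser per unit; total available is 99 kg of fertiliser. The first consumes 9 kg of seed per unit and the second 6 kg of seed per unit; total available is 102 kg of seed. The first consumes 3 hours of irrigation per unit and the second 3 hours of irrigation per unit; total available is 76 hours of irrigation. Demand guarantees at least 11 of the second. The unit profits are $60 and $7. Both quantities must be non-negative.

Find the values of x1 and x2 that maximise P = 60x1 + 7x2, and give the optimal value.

x1 = 4, x2 = 11, maximum P = 317

Corner points and P = 60x1 + 7x2:
  (0, 33/2) → P = 231/2
  (0, 11) → P = 77
  (3/4, 127/8) → P = 1249/8
  (4, 11) → P = 317

The binding constraints are 9x1 + 6x2 = 102 and x2 = 11.
Solving simultaneously gives x1 = 4, x2 = 11.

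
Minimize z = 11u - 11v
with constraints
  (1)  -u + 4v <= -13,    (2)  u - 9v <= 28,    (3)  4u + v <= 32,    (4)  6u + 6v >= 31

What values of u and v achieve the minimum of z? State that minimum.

Vertices and z = 11u - 11v:
  (141/17, -20/17) → z = 1771/17
  (101/15, -47/30) → z = 913/10
  (316/37, -80/37) → z = 4356/37
  (149/20, -137/60) → z = 1606/15

u = 101/15, v = -47/30, minimum z = 913/10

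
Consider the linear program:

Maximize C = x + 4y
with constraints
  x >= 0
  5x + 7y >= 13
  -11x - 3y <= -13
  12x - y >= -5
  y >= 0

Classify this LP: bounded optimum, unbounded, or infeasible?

unbounded

From the feasible point (0, 13/3), moving in the direction (1, 12) keeps every constraint satisfied while C increases without bound.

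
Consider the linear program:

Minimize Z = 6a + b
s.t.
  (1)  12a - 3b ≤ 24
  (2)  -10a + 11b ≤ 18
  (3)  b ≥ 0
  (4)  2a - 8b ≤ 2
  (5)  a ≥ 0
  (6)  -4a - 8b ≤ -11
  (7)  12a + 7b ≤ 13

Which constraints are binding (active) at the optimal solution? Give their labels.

(5) and (6)

Feasible corners and Z = 6a + b:
  (0, 18/11) → Z = 18/11
  (17/202, 173/101) → Z = 224/101
  (0, 11/8) → Z = 11/8
  (27/68, 20/17) → Z = 121/34

The minimum is at (0, 11/8). Substituting into each constraint, equality holds for (5) and (6); the remaining constraints have slack.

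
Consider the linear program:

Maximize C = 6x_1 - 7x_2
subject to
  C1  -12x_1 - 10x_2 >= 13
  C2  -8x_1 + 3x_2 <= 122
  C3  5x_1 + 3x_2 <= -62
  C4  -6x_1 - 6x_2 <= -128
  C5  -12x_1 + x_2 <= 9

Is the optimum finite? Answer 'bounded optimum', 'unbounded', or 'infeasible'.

infeasible

The boundaries 5x_1 + 3x_2 = -62 and -12x_1 + x_2 = 9 meet at (-89/41, -699/41), but that point violates -6x_1 - 6x_2 ≤ -128. Every candidate vertex is excluded by some other constraint, so the feasible region is empty.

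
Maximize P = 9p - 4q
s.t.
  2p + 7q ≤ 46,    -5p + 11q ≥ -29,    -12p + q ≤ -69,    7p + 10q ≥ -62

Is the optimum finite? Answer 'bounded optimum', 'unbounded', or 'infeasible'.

bounded optimum

Vertices and P = 9p - 4q:
  (709/57, 172/57) → P = 5693/57
  (529/86, 207/43) → P = 3105/86
  (730/127, -3/127) → P = 6582/127
The feasible region has finitely many vertices and no improving ray; the maximum is 5693/57 at (709/57, 172/57).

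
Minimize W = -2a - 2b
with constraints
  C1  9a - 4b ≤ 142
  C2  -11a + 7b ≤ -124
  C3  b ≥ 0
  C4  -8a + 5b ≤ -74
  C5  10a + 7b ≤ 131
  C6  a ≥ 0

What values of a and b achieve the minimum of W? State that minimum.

Vertices and W = -2a - 2b:
  (124/11, 0) → W = -248/11
  (85/7, 67/49) → W = -1324/49
  (131/10, 0) → W = -131/5

a = 85/7, b = 67/49, minimum W = -1324/49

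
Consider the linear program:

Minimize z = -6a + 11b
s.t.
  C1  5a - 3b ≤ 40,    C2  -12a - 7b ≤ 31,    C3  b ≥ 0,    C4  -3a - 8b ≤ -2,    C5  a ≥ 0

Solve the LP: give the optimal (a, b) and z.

The feasible region is unbounded (it extends along (0, 1), (3, 5)), but z strictly increases along every unbounded feasible direction, so there is no improving ray and the minimum is attained at a vertex.

a = 8, b = 0, minimum z = -48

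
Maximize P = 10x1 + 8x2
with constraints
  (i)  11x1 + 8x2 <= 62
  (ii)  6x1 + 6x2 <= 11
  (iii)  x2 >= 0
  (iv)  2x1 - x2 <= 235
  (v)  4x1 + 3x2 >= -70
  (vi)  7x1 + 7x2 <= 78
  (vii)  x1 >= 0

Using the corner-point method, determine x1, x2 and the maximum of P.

Corner points and P = 10x1 + 8x2:
  (11/6, 0) → P = 55/3
  (0, 11/6) → P = 44/3
  (0, 0) → P = 0

x1 = 11/6, x2 = 0, maximum P = 55/3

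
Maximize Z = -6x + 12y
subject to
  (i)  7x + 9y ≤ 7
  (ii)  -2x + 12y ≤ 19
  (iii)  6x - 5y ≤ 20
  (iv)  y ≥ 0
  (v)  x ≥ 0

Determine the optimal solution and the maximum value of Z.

x = 0, y = 7/9, maximum Z = 28/3

Corner points and Z = -6x + 12y:
  (1, 0) → Z = -6
  (0, 7/9) → Z = 28/3
  (0, 0) → Z = 0

At the optimal vertex, 7x + 9y = 7 and x = 0.
Solving simultaneously gives x = 0, y = 7/9.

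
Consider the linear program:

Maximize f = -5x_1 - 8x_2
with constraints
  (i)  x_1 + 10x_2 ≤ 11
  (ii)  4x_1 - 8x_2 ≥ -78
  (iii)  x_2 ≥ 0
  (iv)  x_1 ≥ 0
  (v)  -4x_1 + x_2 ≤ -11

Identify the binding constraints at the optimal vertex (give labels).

Extreme points and f = -5x_1 - 8x_2:
  (11, 0) → f = -55
  (121/41, 33/41) → f = -869/41
  (11/4, 0) → f = -55/4

The maximum is at (11/4, 0). Substituting into each constraint, equality holds for (iii) and (v); the remaining constraints have slack.

(iii) and (v)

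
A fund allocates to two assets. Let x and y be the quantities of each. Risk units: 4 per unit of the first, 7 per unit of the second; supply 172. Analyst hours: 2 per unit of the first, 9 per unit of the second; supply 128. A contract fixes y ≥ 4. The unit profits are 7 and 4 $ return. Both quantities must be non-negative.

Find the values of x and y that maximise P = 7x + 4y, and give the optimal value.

The optimum lies where 4x + 7y = 172 and y = 4.
Solving simultaneously gives x = 36, y = 4.

x = 36, y = 4, maximum P = 268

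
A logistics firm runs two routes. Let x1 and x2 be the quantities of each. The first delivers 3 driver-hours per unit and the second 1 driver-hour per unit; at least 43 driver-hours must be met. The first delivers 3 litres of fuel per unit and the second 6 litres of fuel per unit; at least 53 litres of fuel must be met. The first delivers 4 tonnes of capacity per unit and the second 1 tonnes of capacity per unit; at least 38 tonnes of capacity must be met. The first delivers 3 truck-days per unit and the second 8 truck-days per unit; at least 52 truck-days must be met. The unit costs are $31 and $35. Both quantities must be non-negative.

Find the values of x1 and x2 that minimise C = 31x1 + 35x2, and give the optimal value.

x1 = 41/3, x2 = 2, minimum C = 1481/3

The feasible region is unbounded (it extends along (0, 1), (1, 0)), but C strictly increases along every unbounded feasible direction, so there is no improving ray and the minimum is attained at a vertex.

The binding constraints are 3x1 + x2 = 43 and 3x1 + 6x2 = 53.
Solving simultaneously gives x1 = 41/3, x2 = 2.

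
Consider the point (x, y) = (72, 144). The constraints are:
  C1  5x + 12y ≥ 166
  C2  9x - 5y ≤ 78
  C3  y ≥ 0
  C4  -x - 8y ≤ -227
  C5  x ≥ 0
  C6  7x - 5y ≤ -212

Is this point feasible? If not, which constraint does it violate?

feasible

C1: 2088 ≥ 166 ✓
C2: -72 ≤ 78 ✓
C3: 144 ≥ 0 ✓
C4: -1224 ≤ -227 ✓
C5: 72 ≥ 0 ✓
C6: -216 ≤ -212 ✓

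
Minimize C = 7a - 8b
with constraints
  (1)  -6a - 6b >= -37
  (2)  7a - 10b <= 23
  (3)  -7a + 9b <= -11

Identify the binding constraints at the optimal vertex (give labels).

(2) and (3)

Extreme points and C = 7a - 8b:
  (254/51, 121/102) → C = 1294/51
  (133/32, 193/96) → C = 1249/96
  (-97/7, -12) → C = -1

The minimum is at (-97/7, -12). Substituting into each constraint, equality holds for (2) and (3); the remaining constraints have slack.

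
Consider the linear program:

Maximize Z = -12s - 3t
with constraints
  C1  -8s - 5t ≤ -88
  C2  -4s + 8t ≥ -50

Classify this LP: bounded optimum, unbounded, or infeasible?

unbounded

From the feasible point (159/14, -4/7), moving in the direction (-5, 8) keeps every constraint satisfied while Z increases without bound.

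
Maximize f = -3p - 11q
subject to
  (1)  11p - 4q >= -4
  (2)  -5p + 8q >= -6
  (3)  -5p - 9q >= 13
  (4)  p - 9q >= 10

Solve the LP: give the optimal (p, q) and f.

p = -14/17, q = -43/34, maximum f = 557/34

Corner points and f = -3p - 11q:
  (-14/17, -43/34) → f = 557/34
  (-4/5, -6/5) → f = 78/5
  (-26/37, -44/37) → f = 562/37

The binding constraints are 11p - 4q = -4 and -5p + 8q = -6.
Solving simultaneously gives p = -14/17, q = -43/34.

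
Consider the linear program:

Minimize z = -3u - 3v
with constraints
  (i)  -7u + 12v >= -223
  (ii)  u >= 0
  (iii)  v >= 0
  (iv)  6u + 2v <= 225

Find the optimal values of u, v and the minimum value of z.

u = 0, v = 225/2, minimum z = -675/2

The binding constraints are u = 0 and 6u + 2v = 225.
Solving simultaneously gives u = 0, v = 225/2.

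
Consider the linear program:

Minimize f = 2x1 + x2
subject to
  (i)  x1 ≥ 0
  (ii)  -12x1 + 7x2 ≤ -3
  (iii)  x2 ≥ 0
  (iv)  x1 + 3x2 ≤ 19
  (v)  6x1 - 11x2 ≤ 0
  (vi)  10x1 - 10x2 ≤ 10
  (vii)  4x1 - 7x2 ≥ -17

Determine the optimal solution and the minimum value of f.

Corner points and f = 2x1 + x2:
  (11/30, 1/5) → f = 14/15
  (5/2, 27/7) → f = 62/7
  (11/2, 9/2) → f = 31/2
  (82/19, 93/19) → f = 257/19
  (11/5, 6/5) → f = 28/5

x1 = 11/30, x2 = 1/5, minimum f = 14/15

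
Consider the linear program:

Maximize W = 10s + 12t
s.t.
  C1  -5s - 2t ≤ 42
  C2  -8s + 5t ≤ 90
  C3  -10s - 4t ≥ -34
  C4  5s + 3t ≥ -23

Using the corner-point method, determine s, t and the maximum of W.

Corner points and W = 10s + 12t:
  (-95/41, 586/41) → W = 6082/41
  (-55/7, 38/7) → W = -94/7
  (97/5, -40) → W = -286

s = -95/41, t = 586/41, maximum W = 6082/41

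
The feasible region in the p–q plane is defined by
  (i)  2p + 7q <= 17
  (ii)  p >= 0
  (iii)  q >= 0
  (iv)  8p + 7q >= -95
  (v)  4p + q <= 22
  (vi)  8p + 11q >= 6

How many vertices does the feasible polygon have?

The feasible vertices (each the meet of two boundaries and inside every other half-plane) are:
  (0, 17/7)
  (137/26, 12/13)
  (0, 6/11)
  (11/2, 0)
  (3/4, 0)

5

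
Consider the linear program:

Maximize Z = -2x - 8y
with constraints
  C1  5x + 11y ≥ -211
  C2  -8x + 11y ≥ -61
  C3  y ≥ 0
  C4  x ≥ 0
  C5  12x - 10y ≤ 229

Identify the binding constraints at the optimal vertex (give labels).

Extreme points and Z = -2x - 8y:
  (61/8, 0) → Z = -61/4
  (1909/52, 275/13) → Z = -6309/26
  (0, 0) → Z = 0
The feasible region is unbounded (it extends along (0, 1), (5, 6)), but Z strictly decreases along every unbounded feasible direction, so there is no improving ray and the maximum is attained at a vertex.

The maximum is at (0, 0). Substituting into each constraint, equality holds for C3 and C4; the remaining constraints have slack.

C3 and C4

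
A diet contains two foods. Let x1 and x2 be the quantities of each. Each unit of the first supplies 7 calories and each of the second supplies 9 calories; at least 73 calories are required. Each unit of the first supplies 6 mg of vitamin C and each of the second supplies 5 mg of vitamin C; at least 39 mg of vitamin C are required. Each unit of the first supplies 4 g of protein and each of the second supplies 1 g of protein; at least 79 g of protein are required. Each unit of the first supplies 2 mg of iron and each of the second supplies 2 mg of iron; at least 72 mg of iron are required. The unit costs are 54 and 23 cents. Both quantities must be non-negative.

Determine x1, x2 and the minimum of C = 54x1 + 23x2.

Feasible corners and C = 54x1 + 23x2:
  (0, 79) → C = 1817
  (36, 0) → C = 1944
  (43/3, 65/3) → C = 3817/3
The feasible region is unbounded (it extends along (0, 1), (1, 0)), but C strictly increases along every unbounded feasible direction, so there is no improving ray and the minimum is attained at a vertex.

At the optimal vertex, 4x1 + x2 = 79 and 2x1 + 2x2 = 72.
Solving simultaneously gives x1 = 43/3, x2 = 65/3.

x1 = 43/3, x2 = 65/3, minimum C = 3817/3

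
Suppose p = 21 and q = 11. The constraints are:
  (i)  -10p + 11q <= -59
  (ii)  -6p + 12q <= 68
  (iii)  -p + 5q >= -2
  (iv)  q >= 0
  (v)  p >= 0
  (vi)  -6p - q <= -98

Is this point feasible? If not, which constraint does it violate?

(i): -89 ≤ -59 ✓
(ii): 6 ≤ 68 ✓
(iii): 34 ≥ -2 ✓
(iv): 11 ≥ 0 ✓
(v): 21 ≥ 0 ✓
(vi): -137 ≤ -98 ✓

feasible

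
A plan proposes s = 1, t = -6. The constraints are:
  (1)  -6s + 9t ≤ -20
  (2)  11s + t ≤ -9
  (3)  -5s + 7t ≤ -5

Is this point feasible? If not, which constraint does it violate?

Constraint (2): 11s + t = 5, which is not ≤ -9. All other constraints are satisfied.

not feasible — violates (2)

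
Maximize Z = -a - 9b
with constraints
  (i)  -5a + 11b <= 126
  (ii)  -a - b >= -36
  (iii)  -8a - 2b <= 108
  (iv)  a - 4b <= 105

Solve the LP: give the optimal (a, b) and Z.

a = -111/17, b = -474/17, maximum Z = 4377/17

Extreme points and Z = -a - 9b:
  (135/8, 153/8) → Z = -189
  (-720/49, 234/49) → Z = -198/7
  (249/5, -69/5) → Z = 372/5
  (-111/17, -474/17) → Z = 4377/17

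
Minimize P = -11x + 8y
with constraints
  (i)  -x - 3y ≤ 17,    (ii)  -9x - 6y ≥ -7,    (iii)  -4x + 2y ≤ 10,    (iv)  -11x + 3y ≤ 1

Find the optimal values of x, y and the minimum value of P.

x = 41/7, y = -160/21, minimum P = -2633/21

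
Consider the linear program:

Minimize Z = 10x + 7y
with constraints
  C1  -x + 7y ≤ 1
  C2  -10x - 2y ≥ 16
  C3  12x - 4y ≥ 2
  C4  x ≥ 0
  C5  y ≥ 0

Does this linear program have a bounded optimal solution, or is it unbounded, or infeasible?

infeasible

The boundaries -x + 7y = 1 and 12x - 4y = 2 meet at (9/40, 7/40), but that point violates -10x - 2y ≥ 16. Every candidate vertex is excluded by some other constraint, so the feasible region is empty.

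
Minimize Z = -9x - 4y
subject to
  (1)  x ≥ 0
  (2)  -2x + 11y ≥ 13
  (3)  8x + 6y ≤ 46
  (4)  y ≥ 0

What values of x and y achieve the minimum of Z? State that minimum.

x = 107/25, y = 49/25, minimum Z = -1159/25

Vertices and Z = -9x - 4y:
  (0, 13/11) → Z = -52/11
  (0, 23/3) → Z = -92/3
  (107/25, 49/25) → Z = -1159/25

The optimum lies where -2x + 11y = 13 and 8x + 6y = 46.
Solving simultaneously gives x = 107/25, y = 49/25.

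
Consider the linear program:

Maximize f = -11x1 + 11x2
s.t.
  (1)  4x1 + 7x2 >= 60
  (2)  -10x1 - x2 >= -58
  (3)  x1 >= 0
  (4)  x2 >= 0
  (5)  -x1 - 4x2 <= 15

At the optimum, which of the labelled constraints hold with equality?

Extreme points and f = -11x1 + 11x2:
  (173/33, 184/33) → f = 11/3
  (0, 60/7) → f = 660/7
  (0, 58) → f = 638

The maximum is at (0, 58). Substituting into each constraint, equality holds for (2) and (3); the remaining constraints have slack.

(2) and (3)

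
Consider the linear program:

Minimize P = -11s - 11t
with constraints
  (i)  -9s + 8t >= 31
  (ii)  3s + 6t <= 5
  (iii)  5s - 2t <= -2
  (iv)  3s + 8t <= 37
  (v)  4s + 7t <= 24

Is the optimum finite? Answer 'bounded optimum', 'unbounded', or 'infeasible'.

Feasible corners and P = -11s - 11t:
  (-73/39, 23/13) → P = 44/39
  (-91/3, 16) → P = 473/3
The feasible region has finitely many vertices and no improving ray; the minimum is 44/39 at (-73/39, 23/13).

bounded optimum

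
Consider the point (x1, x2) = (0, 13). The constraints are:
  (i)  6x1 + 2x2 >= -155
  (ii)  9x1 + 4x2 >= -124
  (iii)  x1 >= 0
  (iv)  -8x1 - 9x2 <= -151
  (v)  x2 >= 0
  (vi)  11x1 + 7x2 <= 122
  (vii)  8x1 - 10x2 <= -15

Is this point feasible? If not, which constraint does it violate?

Constraint (iv): -8x1 - 9x2 = -117, which is not ≤ -151. All other constraints are satisfied.

not feasible — violates (iv)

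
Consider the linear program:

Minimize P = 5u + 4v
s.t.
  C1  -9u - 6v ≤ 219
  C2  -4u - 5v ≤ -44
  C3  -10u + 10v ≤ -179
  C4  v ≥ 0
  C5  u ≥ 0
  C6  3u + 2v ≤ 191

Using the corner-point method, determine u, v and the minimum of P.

u = 179/10, v = 0, minimum P = 179/2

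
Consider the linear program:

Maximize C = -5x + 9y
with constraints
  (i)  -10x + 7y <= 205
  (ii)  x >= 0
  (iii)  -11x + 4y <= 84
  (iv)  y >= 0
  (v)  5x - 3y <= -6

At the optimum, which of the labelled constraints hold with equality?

(i) and (v)

Extreme points and C = -5x + 9y:
  (232/37, 1415/37) → C = 11575/37
  (573/5, 193) → C = 1164
  (0, 21) → C = 189
  (0, 2) → C = 18

The maximum is at (573/5, 193). Substituting into each constraint, equality holds for (i) and (v); the remaining constraints have slack.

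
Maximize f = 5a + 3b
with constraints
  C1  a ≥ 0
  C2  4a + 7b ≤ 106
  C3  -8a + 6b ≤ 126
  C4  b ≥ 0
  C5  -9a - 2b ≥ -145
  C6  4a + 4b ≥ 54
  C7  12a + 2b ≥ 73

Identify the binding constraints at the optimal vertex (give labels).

C2 and C5

Corner points and f = 5a + 3b:
  (73/5, 34/5) → f = 467/5
  (299/76, 245/19) → f = 4435/76
  (145/9, 0) → f = 725/9
  (27/2, 0) → f = 135/2
  (23/5, 89/10) → f = 497/10

The maximum is at (73/5, 34/5). Substituting into each constraint, equality holds for C2 and C5; the remaining constraints have slack.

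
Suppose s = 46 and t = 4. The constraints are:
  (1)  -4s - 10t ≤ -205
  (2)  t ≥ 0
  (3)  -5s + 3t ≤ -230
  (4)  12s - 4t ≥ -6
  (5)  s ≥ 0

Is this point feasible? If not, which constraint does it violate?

Constraint (3): -5s + 3t = -218, which is not ≤ -230. All other constraints are satisfied.

not feasible — violates (3)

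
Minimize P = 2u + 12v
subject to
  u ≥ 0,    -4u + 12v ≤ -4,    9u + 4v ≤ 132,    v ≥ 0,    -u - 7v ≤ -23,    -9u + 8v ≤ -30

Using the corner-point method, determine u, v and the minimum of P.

u = 38/5, v = 11/5, minimum P = 208/5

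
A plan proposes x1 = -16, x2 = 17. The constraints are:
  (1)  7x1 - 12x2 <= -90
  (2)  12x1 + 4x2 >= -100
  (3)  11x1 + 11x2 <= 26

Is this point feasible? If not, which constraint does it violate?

Constraint (2): 12x1 + 4x2 = -124, which is not ≥ -100. All other constraints are satisfied.

not feasible — violates (2)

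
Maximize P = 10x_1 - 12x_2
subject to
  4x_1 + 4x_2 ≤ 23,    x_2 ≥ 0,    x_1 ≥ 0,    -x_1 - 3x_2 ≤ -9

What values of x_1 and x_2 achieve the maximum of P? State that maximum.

x_1 = 33/8, x_2 = 13/8, maximum P = 87/4

Feasible corners and P = 10x_1 - 12x_2:
  (0, 23/4) → P = -69
  (33/8, 13/8) → P = 87/4
  (0, 3) → P = -36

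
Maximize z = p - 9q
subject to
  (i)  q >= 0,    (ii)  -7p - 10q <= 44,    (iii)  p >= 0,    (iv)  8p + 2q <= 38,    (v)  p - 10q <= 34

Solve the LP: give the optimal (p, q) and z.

p = 19/4, q = 0, maximum z = 19/4

Vertices and z = p - 9q:
  (0, 0) → z = 0
  (19/4, 0) → z = 19/4
  (0, 19) → z = -171

The binding constraints are q = 0 and 8p + 2q = 38.
Solving simultaneously gives p = 19/4, q = 0.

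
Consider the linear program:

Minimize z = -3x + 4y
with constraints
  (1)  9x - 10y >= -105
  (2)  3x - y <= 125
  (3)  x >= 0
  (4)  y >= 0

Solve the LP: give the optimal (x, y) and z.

x = 125/3, y = 0, minimum z = -125

Corner points and z = -3x + 4y:
  (1355/21, 480/7) → z = 565/7
  (0, 21/2) → z = 42
  (125/3, 0) → z = -125
  (0, 0) → z = 0

At the optimal vertex, 3x - y = 125 and y = 0.
Solving simultaneously gives x = 125/3, y = 0.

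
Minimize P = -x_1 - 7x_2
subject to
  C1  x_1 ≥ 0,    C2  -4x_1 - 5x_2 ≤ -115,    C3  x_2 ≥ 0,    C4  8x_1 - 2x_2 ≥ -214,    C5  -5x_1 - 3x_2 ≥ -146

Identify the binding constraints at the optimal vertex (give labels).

C1 and C5

Extreme points and P = -x_1 - 7x_2:
  (0, 23) → P = -161
  (0, 146/3) → P = -1022/3
  (115/4, 0) → P = -115/4
  (146/5, 0) → P = -146/5

The minimum is at (0, 146/3). Substituting into each constraint, equality holds for C1 and C5; the remaining constraints have slack.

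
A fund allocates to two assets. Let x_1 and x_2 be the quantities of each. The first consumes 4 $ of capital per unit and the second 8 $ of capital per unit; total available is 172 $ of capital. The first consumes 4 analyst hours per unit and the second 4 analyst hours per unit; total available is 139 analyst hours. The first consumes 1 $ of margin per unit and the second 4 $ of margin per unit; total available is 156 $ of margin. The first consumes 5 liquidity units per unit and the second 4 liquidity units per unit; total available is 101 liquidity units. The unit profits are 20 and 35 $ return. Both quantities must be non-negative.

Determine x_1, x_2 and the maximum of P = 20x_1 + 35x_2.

Corner points and P = 20x_1 + 35x_2:
  (0, 0) → P = 0
  (0, 43/2) → P = 1505/2
  (101/5, 0) → P = 404
  (5, 19) → P = 765

x_1 = 5, x_2 = 19, maximum P = 765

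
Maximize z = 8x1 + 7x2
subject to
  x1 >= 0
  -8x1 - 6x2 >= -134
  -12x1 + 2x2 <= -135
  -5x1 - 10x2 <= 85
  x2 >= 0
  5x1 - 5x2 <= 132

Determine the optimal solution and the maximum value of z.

Corner points and z = 8x1 + 7x2:
  (49/4, 6) → z = 140
  (67/4, 0) → z = 134
  (45/4, 0) → z = 90

x1 = 49/4, x2 = 6, maximum z = 140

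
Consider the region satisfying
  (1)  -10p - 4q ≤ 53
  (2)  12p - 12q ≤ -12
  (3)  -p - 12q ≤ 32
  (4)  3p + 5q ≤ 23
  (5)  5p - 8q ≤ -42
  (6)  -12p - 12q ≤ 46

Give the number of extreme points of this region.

4

Of the 15 pairwise boundary intersections, those satisfying every inequality are:
  (-357/38, 389/38)
  (-113/18, 22/9)
  (-26/49, 241/49)
  (-218/39, 137/78)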